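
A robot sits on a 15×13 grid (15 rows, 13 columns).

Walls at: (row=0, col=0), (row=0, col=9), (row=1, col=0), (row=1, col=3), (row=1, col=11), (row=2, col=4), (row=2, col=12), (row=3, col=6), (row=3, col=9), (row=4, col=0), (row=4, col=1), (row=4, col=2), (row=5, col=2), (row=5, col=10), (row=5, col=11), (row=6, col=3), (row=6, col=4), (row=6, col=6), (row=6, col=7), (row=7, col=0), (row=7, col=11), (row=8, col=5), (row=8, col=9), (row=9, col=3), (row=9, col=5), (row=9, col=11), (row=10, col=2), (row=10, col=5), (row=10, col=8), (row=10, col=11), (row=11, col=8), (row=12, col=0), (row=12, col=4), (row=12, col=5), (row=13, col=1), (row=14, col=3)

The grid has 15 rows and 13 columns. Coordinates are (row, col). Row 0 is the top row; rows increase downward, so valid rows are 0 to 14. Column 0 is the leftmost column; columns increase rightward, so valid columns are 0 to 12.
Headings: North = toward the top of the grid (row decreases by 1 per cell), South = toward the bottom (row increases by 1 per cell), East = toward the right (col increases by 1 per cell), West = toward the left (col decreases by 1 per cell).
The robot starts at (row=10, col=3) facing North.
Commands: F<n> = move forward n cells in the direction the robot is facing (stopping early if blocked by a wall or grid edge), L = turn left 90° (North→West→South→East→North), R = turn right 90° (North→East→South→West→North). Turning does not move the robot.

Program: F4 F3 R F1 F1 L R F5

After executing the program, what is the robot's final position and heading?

Answer: Final position: (row=10, col=4), facing East

Derivation:
Start: (row=10, col=3), facing North
  F4: move forward 0/4 (blocked), now at (row=10, col=3)
  F3: move forward 0/3 (blocked), now at (row=10, col=3)
  R: turn right, now facing East
  F1: move forward 1, now at (row=10, col=4)
  F1: move forward 0/1 (blocked), now at (row=10, col=4)
  L: turn left, now facing North
  R: turn right, now facing East
  F5: move forward 0/5 (blocked), now at (row=10, col=4)
Final: (row=10, col=4), facing East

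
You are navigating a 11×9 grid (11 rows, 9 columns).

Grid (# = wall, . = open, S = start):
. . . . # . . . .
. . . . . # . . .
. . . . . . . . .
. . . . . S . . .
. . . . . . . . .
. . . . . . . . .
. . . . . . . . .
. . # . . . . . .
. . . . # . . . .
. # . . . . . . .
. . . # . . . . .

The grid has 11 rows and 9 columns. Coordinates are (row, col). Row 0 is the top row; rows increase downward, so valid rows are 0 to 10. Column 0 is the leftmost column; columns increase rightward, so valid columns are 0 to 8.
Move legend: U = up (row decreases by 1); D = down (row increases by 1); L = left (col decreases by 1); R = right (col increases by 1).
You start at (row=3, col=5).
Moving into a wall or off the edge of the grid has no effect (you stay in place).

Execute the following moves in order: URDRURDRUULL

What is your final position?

Start: (row=3, col=5)
  U (up): (row=3, col=5) -> (row=2, col=5)
  R (right): (row=2, col=5) -> (row=2, col=6)
  D (down): (row=2, col=6) -> (row=3, col=6)
  R (right): (row=3, col=6) -> (row=3, col=7)
  U (up): (row=3, col=7) -> (row=2, col=7)
  R (right): (row=2, col=7) -> (row=2, col=8)
  D (down): (row=2, col=8) -> (row=3, col=8)
  R (right): blocked, stay at (row=3, col=8)
  U (up): (row=3, col=8) -> (row=2, col=8)
  U (up): (row=2, col=8) -> (row=1, col=8)
  L (left): (row=1, col=8) -> (row=1, col=7)
  L (left): (row=1, col=7) -> (row=1, col=6)
Final: (row=1, col=6)

Answer: Final position: (row=1, col=6)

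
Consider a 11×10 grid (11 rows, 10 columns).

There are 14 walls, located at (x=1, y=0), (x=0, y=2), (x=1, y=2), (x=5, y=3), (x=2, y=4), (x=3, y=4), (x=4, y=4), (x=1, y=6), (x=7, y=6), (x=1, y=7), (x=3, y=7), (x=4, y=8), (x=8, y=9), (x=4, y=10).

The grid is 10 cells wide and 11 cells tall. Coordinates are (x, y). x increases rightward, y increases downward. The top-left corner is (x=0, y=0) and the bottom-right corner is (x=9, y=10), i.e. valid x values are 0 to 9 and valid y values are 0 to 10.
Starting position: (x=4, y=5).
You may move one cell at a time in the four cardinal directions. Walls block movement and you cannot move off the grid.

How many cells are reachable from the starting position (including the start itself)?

Answer: Reachable cells: 96

Derivation:
BFS flood-fill from (x=4, y=5):
  Distance 0: (x=4, y=5)
  Distance 1: (x=3, y=5), (x=5, y=5), (x=4, y=6)
  Distance 2: (x=5, y=4), (x=2, y=5), (x=6, y=5), (x=3, y=6), (x=5, y=6), (x=4, y=7)
  Distance 3: (x=6, y=4), (x=1, y=5), (x=7, y=5), (x=2, y=6), (x=6, y=6), (x=5, y=7)
  Distance 4: (x=6, y=3), (x=1, y=4), (x=7, y=4), (x=0, y=5), (x=8, y=5), (x=2, y=7), (x=6, y=7), (x=5, y=8)
  Distance 5: (x=6, y=2), (x=1, y=3), (x=7, y=3), (x=0, y=4), (x=8, y=4), (x=9, y=5), (x=0, y=6), (x=8, y=6), (x=7, y=7), (x=2, y=8), (x=6, y=8), (x=5, y=9)
  Distance 6: (x=6, y=1), (x=5, y=2), (x=7, y=2), (x=0, y=3), (x=2, y=3), (x=8, y=3), (x=9, y=4), (x=9, y=6), (x=0, y=7), (x=8, y=7), (x=1, y=8), (x=3, y=8), (x=7, y=8), (x=2, y=9), (x=4, y=9), (x=6, y=9), (x=5, y=10)
  Distance 7: (x=6, y=0), (x=5, y=1), (x=7, y=1), (x=2, y=2), (x=4, y=2), (x=8, y=2), (x=3, y=3), (x=9, y=3), (x=9, y=7), (x=0, y=8), (x=8, y=8), (x=1, y=9), (x=3, y=9), (x=7, y=9), (x=2, y=10), (x=6, y=10)
  Distance 8: (x=5, y=0), (x=7, y=0), (x=2, y=1), (x=4, y=1), (x=8, y=1), (x=3, y=2), (x=9, y=2), (x=4, y=3), (x=9, y=8), (x=0, y=9), (x=1, y=10), (x=3, y=10), (x=7, y=10)
  Distance 9: (x=2, y=0), (x=4, y=0), (x=8, y=0), (x=1, y=1), (x=3, y=1), (x=9, y=1), (x=9, y=9), (x=0, y=10), (x=8, y=10)
  Distance 10: (x=3, y=0), (x=9, y=0), (x=0, y=1), (x=9, y=10)
  Distance 11: (x=0, y=0)
Total reachable: 96 (grid has 96 open cells total)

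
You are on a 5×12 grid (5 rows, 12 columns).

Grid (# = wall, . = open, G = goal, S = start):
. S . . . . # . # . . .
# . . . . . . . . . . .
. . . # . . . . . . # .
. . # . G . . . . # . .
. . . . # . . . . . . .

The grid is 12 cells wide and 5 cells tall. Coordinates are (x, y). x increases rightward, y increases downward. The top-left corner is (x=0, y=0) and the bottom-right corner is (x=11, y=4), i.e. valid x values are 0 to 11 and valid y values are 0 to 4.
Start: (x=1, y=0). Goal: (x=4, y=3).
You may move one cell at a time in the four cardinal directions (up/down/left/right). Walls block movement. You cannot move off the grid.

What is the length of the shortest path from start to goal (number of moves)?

Answer: Shortest path length: 6

Derivation:
BFS from (x=1, y=0) until reaching (x=4, y=3):
  Distance 0: (x=1, y=0)
  Distance 1: (x=0, y=0), (x=2, y=0), (x=1, y=1)
  Distance 2: (x=3, y=0), (x=2, y=1), (x=1, y=2)
  Distance 3: (x=4, y=0), (x=3, y=1), (x=0, y=2), (x=2, y=2), (x=1, y=3)
  Distance 4: (x=5, y=0), (x=4, y=1), (x=0, y=3), (x=1, y=4)
  Distance 5: (x=5, y=1), (x=4, y=2), (x=0, y=4), (x=2, y=4)
  Distance 6: (x=6, y=1), (x=5, y=2), (x=4, y=3), (x=3, y=4)  <- goal reached here
One shortest path (6 moves): (x=1, y=0) -> (x=2, y=0) -> (x=3, y=0) -> (x=4, y=0) -> (x=4, y=1) -> (x=4, y=2) -> (x=4, y=3)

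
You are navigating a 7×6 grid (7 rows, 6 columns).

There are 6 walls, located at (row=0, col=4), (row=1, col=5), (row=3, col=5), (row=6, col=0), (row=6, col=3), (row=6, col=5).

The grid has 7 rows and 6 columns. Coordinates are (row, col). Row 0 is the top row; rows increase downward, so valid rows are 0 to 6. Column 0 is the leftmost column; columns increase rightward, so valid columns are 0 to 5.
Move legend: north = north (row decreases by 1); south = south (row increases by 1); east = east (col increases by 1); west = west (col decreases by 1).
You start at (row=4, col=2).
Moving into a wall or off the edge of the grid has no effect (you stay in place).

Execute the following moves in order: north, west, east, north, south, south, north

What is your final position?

Answer: Final position: (row=3, col=2)

Derivation:
Start: (row=4, col=2)
  north (north): (row=4, col=2) -> (row=3, col=2)
  west (west): (row=3, col=2) -> (row=3, col=1)
  east (east): (row=3, col=1) -> (row=3, col=2)
  north (north): (row=3, col=2) -> (row=2, col=2)
  south (south): (row=2, col=2) -> (row=3, col=2)
  south (south): (row=3, col=2) -> (row=4, col=2)
  north (north): (row=4, col=2) -> (row=3, col=2)
Final: (row=3, col=2)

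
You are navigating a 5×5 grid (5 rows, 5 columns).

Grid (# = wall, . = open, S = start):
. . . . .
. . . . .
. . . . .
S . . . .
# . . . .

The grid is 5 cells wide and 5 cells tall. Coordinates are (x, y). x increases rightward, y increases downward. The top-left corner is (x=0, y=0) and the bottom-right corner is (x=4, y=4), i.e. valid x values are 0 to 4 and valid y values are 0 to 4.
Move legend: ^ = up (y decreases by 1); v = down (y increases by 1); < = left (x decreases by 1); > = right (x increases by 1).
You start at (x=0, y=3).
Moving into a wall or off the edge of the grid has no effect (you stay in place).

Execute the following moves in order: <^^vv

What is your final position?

Start: (x=0, y=3)
  < (left): blocked, stay at (x=0, y=3)
  ^ (up): (x=0, y=3) -> (x=0, y=2)
  ^ (up): (x=0, y=2) -> (x=0, y=1)
  v (down): (x=0, y=1) -> (x=0, y=2)
  v (down): (x=0, y=2) -> (x=0, y=3)
Final: (x=0, y=3)

Answer: Final position: (x=0, y=3)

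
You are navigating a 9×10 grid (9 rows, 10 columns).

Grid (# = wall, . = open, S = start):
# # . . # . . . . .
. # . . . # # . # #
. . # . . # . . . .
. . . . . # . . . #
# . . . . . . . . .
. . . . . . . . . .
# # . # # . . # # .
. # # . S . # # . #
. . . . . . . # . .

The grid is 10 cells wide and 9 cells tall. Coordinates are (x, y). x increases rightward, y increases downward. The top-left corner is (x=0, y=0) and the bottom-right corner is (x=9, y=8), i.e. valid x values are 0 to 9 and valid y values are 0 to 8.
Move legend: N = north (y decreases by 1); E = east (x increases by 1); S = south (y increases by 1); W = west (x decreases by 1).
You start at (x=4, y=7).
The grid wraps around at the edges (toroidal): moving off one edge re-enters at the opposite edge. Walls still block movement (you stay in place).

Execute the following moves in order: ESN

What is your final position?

Answer: Final position: (x=5, y=7)

Derivation:
Start: (x=4, y=7)
  E (east): (x=4, y=7) -> (x=5, y=7)
  S (south): (x=5, y=7) -> (x=5, y=8)
  N (north): (x=5, y=8) -> (x=5, y=7)
Final: (x=5, y=7)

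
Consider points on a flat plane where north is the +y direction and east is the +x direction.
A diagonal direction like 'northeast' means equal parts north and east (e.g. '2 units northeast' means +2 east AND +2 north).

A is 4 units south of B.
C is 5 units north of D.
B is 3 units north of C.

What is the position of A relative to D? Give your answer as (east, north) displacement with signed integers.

Answer: A is at (east=0, north=4) relative to D.

Derivation:
Place D at the origin (east=0, north=0).
  C is 5 units north of D: delta (east=+0, north=+5); C at (east=0, north=5).
  B is 3 units north of C: delta (east=+0, north=+3); B at (east=0, north=8).
  A is 4 units south of B: delta (east=+0, north=-4); A at (east=0, north=4).
Therefore A relative to D: (east=0, north=4).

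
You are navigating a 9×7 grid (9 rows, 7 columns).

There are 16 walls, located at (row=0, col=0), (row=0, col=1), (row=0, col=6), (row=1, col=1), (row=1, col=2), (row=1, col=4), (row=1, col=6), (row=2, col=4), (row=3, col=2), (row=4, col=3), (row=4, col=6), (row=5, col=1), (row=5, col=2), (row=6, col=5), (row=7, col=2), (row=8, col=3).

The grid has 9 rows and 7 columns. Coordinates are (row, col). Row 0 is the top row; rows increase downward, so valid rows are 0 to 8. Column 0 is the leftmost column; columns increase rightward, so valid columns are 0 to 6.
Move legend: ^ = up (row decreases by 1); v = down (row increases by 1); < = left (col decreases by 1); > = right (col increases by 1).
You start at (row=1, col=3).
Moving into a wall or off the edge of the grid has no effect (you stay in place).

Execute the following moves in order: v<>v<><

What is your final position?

Start: (row=1, col=3)
  v (down): (row=1, col=3) -> (row=2, col=3)
  < (left): (row=2, col=3) -> (row=2, col=2)
  > (right): (row=2, col=2) -> (row=2, col=3)
  v (down): (row=2, col=3) -> (row=3, col=3)
  < (left): blocked, stay at (row=3, col=3)
  > (right): (row=3, col=3) -> (row=3, col=4)
  < (left): (row=3, col=4) -> (row=3, col=3)
Final: (row=3, col=3)

Answer: Final position: (row=3, col=3)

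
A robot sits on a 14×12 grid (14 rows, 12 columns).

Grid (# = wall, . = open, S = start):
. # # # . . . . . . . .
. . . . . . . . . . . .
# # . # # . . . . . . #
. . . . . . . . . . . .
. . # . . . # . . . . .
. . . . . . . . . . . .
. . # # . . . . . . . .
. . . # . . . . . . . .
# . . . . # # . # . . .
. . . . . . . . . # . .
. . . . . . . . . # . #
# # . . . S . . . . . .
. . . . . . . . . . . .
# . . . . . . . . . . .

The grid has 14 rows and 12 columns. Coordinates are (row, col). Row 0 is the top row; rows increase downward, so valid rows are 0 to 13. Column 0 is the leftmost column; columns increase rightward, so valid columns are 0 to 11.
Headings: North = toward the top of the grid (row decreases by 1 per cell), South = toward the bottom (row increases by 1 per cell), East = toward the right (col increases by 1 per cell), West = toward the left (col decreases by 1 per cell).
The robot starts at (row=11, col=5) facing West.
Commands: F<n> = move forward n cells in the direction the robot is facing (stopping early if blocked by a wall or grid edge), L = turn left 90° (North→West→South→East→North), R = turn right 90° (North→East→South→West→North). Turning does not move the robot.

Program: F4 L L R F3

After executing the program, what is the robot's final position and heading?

Answer: Final position: (row=13, col=2), facing South

Derivation:
Start: (row=11, col=5), facing West
  F4: move forward 3/4 (blocked), now at (row=11, col=2)
  L: turn left, now facing South
  L: turn left, now facing East
  R: turn right, now facing South
  F3: move forward 2/3 (blocked), now at (row=13, col=2)
Final: (row=13, col=2), facing South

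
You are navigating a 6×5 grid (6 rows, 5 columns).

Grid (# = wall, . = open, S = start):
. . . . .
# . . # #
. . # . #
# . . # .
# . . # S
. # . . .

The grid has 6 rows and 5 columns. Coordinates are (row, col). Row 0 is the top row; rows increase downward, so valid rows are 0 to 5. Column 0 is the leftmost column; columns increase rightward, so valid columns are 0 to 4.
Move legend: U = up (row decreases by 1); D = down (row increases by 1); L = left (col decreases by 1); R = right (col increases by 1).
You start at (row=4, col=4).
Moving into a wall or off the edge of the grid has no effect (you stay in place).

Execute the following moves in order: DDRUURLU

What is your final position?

Start: (row=4, col=4)
  D (down): (row=4, col=4) -> (row=5, col=4)
  D (down): blocked, stay at (row=5, col=4)
  R (right): blocked, stay at (row=5, col=4)
  U (up): (row=5, col=4) -> (row=4, col=4)
  U (up): (row=4, col=4) -> (row=3, col=4)
  R (right): blocked, stay at (row=3, col=4)
  L (left): blocked, stay at (row=3, col=4)
  U (up): blocked, stay at (row=3, col=4)
Final: (row=3, col=4)

Answer: Final position: (row=3, col=4)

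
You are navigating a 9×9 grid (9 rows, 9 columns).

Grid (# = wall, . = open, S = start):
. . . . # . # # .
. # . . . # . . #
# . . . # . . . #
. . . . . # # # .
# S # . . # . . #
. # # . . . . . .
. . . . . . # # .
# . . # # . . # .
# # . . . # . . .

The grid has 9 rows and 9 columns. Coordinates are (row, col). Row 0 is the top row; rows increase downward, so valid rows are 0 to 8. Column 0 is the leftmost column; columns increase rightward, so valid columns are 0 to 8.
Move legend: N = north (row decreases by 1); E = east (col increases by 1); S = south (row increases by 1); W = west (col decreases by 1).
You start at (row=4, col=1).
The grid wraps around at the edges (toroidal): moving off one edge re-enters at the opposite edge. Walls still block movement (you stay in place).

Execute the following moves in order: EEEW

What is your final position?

Start: (row=4, col=1)
  [×3]E (east): blocked, stay at (row=4, col=1)
  W (west): blocked, stay at (row=4, col=1)
Final: (row=4, col=1)

Answer: Final position: (row=4, col=1)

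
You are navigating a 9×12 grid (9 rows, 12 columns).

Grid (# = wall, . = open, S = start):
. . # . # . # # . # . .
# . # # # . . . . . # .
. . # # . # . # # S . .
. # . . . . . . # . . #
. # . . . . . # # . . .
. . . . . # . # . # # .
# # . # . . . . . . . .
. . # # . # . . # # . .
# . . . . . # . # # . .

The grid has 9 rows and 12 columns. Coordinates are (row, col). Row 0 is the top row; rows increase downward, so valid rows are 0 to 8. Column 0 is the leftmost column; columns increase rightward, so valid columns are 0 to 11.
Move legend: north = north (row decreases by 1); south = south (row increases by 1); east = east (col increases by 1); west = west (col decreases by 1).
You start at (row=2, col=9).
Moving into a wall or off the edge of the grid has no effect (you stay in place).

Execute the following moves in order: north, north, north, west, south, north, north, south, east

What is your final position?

Start: (row=2, col=9)
  north (north): (row=2, col=9) -> (row=1, col=9)
  north (north): blocked, stay at (row=1, col=9)
  north (north): blocked, stay at (row=1, col=9)
  west (west): (row=1, col=9) -> (row=1, col=8)
  south (south): blocked, stay at (row=1, col=8)
  north (north): (row=1, col=8) -> (row=0, col=8)
  north (north): blocked, stay at (row=0, col=8)
  south (south): (row=0, col=8) -> (row=1, col=8)
  east (east): (row=1, col=8) -> (row=1, col=9)
Final: (row=1, col=9)

Answer: Final position: (row=1, col=9)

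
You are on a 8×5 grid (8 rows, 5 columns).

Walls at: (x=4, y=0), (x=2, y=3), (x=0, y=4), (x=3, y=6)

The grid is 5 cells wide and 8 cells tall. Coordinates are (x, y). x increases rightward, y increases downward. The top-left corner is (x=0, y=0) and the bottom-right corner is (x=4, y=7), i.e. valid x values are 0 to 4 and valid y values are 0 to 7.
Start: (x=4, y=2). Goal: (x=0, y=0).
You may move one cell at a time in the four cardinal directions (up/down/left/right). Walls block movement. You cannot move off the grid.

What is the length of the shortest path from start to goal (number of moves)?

BFS from (x=4, y=2) until reaching (x=0, y=0):
  Distance 0: (x=4, y=2)
  Distance 1: (x=4, y=1), (x=3, y=2), (x=4, y=3)
  Distance 2: (x=3, y=1), (x=2, y=2), (x=3, y=3), (x=4, y=4)
  Distance 3: (x=3, y=0), (x=2, y=1), (x=1, y=2), (x=3, y=4), (x=4, y=5)
  Distance 4: (x=2, y=0), (x=1, y=1), (x=0, y=2), (x=1, y=3), (x=2, y=4), (x=3, y=5), (x=4, y=6)
  Distance 5: (x=1, y=0), (x=0, y=1), (x=0, y=3), (x=1, y=4), (x=2, y=5), (x=4, y=7)
  Distance 6: (x=0, y=0), (x=1, y=5), (x=2, y=6), (x=3, y=7)  <- goal reached here
One shortest path (6 moves): (x=4, y=2) -> (x=3, y=2) -> (x=2, y=2) -> (x=1, y=2) -> (x=0, y=2) -> (x=0, y=1) -> (x=0, y=0)

Answer: Shortest path length: 6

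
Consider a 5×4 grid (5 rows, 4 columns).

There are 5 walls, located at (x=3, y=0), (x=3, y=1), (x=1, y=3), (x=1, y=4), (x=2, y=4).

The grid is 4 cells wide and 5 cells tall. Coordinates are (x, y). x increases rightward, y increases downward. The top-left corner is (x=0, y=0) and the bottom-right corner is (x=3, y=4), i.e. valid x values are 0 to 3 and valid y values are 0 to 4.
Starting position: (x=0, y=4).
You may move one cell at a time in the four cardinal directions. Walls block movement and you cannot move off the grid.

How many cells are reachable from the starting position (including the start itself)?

Answer: Reachable cells: 15

Derivation:
BFS flood-fill from (x=0, y=4):
  Distance 0: (x=0, y=4)
  Distance 1: (x=0, y=3)
  Distance 2: (x=0, y=2)
  Distance 3: (x=0, y=1), (x=1, y=2)
  Distance 4: (x=0, y=0), (x=1, y=1), (x=2, y=2)
  Distance 5: (x=1, y=0), (x=2, y=1), (x=3, y=2), (x=2, y=3)
  Distance 6: (x=2, y=0), (x=3, y=3)
  Distance 7: (x=3, y=4)
Total reachable: 15 (grid has 15 open cells total)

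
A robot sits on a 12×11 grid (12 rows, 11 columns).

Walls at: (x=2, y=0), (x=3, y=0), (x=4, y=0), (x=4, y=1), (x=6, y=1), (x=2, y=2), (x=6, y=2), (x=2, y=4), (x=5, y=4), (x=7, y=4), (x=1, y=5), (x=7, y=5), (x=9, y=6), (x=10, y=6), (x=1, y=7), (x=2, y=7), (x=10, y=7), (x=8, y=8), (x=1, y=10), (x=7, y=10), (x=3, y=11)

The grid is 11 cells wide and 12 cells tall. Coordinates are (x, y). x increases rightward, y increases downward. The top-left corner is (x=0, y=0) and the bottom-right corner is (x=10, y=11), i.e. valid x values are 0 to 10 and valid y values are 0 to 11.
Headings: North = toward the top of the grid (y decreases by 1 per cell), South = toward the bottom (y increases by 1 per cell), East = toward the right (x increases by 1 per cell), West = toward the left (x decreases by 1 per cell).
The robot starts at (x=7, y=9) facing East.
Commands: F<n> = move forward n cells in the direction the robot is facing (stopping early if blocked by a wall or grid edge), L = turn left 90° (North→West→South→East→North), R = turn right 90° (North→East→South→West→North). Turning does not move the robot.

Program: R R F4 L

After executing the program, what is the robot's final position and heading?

Start: (x=7, y=9), facing East
  R: turn right, now facing South
  R: turn right, now facing West
  F4: move forward 4, now at (x=3, y=9)
  L: turn left, now facing South
Final: (x=3, y=9), facing South

Answer: Final position: (x=3, y=9), facing South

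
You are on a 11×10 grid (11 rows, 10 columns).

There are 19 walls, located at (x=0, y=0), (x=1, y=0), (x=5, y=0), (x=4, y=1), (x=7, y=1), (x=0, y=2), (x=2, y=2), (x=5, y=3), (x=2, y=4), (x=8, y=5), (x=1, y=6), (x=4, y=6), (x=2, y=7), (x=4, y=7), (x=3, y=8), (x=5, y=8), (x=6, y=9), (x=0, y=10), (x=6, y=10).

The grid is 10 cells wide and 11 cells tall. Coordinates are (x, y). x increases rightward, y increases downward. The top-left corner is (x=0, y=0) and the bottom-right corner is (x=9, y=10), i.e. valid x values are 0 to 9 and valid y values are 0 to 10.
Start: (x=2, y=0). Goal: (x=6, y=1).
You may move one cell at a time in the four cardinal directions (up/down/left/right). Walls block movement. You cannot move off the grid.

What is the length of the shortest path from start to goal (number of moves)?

BFS from (x=2, y=0) until reaching (x=6, y=1):
  Distance 0: (x=2, y=0)
  Distance 1: (x=3, y=0), (x=2, y=1)
  Distance 2: (x=4, y=0), (x=1, y=1), (x=3, y=1)
  Distance 3: (x=0, y=1), (x=1, y=2), (x=3, y=2)
  Distance 4: (x=4, y=2), (x=1, y=3), (x=3, y=3)
  Distance 5: (x=5, y=2), (x=0, y=3), (x=2, y=3), (x=4, y=3), (x=1, y=4), (x=3, y=4)
  Distance 6: (x=5, y=1), (x=6, y=2), (x=0, y=4), (x=4, y=4), (x=1, y=5), (x=3, y=5)
  Distance 7: (x=6, y=1), (x=7, y=2), (x=6, y=3), (x=5, y=4), (x=0, y=5), (x=2, y=5), (x=4, y=5), (x=3, y=6)  <- goal reached here
One shortest path (7 moves): (x=2, y=0) -> (x=3, y=0) -> (x=3, y=1) -> (x=3, y=2) -> (x=4, y=2) -> (x=5, y=2) -> (x=6, y=2) -> (x=6, y=1)

Answer: Shortest path length: 7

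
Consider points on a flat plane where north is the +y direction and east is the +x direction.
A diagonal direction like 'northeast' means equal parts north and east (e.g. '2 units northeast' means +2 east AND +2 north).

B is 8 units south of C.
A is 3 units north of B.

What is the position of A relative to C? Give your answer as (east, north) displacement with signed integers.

Answer: A is at (east=0, north=-5) relative to C.

Derivation:
Place C at the origin (east=0, north=0).
  B is 8 units south of C: delta (east=+0, north=-8); B at (east=0, north=-8).
  A is 3 units north of B: delta (east=+0, north=+3); A at (east=0, north=-5).
Therefore A relative to C: (east=0, north=-5).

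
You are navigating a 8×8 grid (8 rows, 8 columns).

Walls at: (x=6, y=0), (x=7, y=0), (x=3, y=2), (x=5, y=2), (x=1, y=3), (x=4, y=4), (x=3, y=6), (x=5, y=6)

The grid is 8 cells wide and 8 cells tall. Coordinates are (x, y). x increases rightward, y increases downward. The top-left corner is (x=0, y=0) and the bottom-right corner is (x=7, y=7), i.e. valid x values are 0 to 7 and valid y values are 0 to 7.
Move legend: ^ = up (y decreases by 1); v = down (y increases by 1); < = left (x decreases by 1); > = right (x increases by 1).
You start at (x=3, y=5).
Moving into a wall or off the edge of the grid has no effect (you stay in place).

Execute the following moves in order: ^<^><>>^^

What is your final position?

Answer: Final position: (x=4, y=1)

Derivation:
Start: (x=3, y=5)
  ^ (up): (x=3, y=5) -> (x=3, y=4)
  < (left): (x=3, y=4) -> (x=2, y=4)
  ^ (up): (x=2, y=4) -> (x=2, y=3)
  > (right): (x=2, y=3) -> (x=3, y=3)
  < (left): (x=3, y=3) -> (x=2, y=3)
  > (right): (x=2, y=3) -> (x=3, y=3)
  > (right): (x=3, y=3) -> (x=4, y=3)
  ^ (up): (x=4, y=3) -> (x=4, y=2)
  ^ (up): (x=4, y=2) -> (x=4, y=1)
Final: (x=4, y=1)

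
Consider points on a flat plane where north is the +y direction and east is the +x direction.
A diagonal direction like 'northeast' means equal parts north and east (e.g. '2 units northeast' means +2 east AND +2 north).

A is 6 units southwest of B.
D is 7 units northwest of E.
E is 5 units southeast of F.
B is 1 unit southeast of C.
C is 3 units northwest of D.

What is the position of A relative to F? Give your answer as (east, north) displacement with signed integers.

Place F at the origin (east=0, north=0).
  E is 5 units southeast of F: delta (east=+5, north=-5); E at (east=5, north=-5).
  D is 7 units northwest of E: delta (east=-7, north=+7); D at (east=-2, north=2).
  C is 3 units northwest of D: delta (east=-3, north=+3); C at (east=-5, north=5).
  B is 1 unit southeast of C: delta (east=+1, north=-1); B at (east=-4, north=4).
  A is 6 units southwest of B: delta (east=-6, north=-6); A at (east=-10, north=-2).
Therefore A relative to F: (east=-10, north=-2).

Answer: A is at (east=-10, north=-2) relative to F.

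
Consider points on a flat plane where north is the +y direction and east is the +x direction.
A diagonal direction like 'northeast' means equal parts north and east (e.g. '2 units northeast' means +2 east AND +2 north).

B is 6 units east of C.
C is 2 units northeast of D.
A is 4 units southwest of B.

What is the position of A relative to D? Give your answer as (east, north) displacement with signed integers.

Place D at the origin (east=0, north=0).
  C is 2 units northeast of D: delta (east=+2, north=+2); C at (east=2, north=2).
  B is 6 units east of C: delta (east=+6, north=+0); B at (east=8, north=2).
  A is 4 units southwest of B: delta (east=-4, north=-4); A at (east=4, north=-2).
Therefore A relative to D: (east=4, north=-2).

Answer: A is at (east=4, north=-2) relative to D.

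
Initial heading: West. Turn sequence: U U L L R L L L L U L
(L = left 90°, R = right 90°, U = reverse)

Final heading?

Start: West
  U (U-turn (180°)) -> East
  U (U-turn (180°)) -> West
  L (left (90° counter-clockwise)) -> South
  L (left (90° counter-clockwise)) -> East
  R (right (90° clockwise)) -> South
  L (left (90° counter-clockwise)) -> East
  L (left (90° counter-clockwise)) -> North
  L (left (90° counter-clockwise)) -> West
  L (left (90° counter-clockwise)) -> South
  U (U-turn (180°)) -> North
  L (left (90° counter-clockwise)) -> West
Final: West

Answer: Final heading: West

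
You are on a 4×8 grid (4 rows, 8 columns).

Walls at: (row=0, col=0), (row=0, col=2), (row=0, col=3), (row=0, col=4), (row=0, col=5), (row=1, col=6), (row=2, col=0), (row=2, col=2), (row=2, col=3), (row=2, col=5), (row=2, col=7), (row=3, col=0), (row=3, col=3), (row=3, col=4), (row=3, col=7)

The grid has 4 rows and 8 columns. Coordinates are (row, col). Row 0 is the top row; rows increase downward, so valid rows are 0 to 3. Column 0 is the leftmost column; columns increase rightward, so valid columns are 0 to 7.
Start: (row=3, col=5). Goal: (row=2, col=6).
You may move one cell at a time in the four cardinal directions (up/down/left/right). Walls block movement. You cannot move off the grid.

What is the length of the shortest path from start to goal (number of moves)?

Answer: Shortest path length: 2

Derivation:
BFS from (row=3, col=5) until reaching (row=2, col=6):
  Distance 0: (row=3, col=5)
  Distance 1: (row=3, col=6)
  Distance 2: (row=2, col=6)  <- goal reached here
One shortest path (2 moves): (row=3, col=5) -> (row=3, col=6) -> (row=2, col=6)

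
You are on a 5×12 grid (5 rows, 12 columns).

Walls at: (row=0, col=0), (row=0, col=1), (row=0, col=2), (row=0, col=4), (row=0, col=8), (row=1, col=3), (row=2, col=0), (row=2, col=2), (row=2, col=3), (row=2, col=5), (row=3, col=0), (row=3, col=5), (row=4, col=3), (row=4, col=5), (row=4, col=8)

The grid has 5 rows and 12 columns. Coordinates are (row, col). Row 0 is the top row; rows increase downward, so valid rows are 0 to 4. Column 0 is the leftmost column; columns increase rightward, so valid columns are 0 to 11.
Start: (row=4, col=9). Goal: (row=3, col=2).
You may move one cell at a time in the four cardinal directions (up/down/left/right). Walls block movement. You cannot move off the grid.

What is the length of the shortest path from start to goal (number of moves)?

BFS from (row=4, col=9) until reaching (row=3, col=2):
  Distance 0: (row=4, col=9)
  Distance 1: (row=3, col=9), (row=4, col=10)
  Distance 2: (row=2, col=9), (row=3, col=8), (row=3, col=10), (row=4, col=11)
  Distance 3: (row=1, col=9), (row=2, col=8), (row=2, col=10), (row=3, col=7), (row=3, col=11)
  Distance 4: (row=0, col=9), (row=1, col=8), (row=1, col=10), (row=2, col=7), (row=2, col=11), (row=3, col=6), (row=4, col=7)
  Distance 5: (row=0, col=10), (row=1, col=7), (row=1, col=11), (row=2, col=6), (row=4, col=6)
  Distance 6: (row=0, col=7), (row=0, col=11), (row=1, col=6)
  Distance 7: (row=0, col=6), (row=1, col=5)
  Distance 8: (row=0, col=5), (row=1, col=4)
  Distance 9: (row=2, col=4)
  Distance 10: (row=3, col=4)
  Distance 11: (row=3, col=3), (row=4, col=4)
  Distance 12: (row=3, col=2)  <- goal reached here
One shortest path (12 moves): (row=4, col=9) -> (row=3, col=9) -> (row=3, col=8) -> (row=3, col=7) -> (row=3, col=6) -> (row=2, col=6) -> (row=1, col=6) -> (row=1, col=5) -> (row=1, col=4) -> (row=2, col=4) -> (row=3, col=4) -> (row=3, col=3) -> (row=3, col=2)

Answer: Shortest path length: 12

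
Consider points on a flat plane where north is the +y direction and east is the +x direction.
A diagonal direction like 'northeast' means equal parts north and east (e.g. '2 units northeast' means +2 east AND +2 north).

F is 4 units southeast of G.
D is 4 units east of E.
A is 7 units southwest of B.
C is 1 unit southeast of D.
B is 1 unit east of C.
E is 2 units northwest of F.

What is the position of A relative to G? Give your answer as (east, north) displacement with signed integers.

Place G at the origin (east=0, north=0).
  F is 4 units southeast of G: delta (east=+4, north=-4); F at (east=4, north=-4).
  E is 2 units northwest of F: delta (east=-2, north=+2); E at (east=2, north=-2).
  D is 4 units east of E: delta (east=+4, north=+0); D at (east=6, north=-2).
  C is 1 unit southeast of D: delta (east=+1, north=-1); C at (east=7, north=-3).
  B is 1 unit east of C: delta (east=+1, north=+0); B at (east=8, north=-3).
  A is 7 units southwest of B: delta (east=-7, north=-7); A at (east=1, north=-10).
Therefore A relative to G: (east=1, north=-10).

Answer: A is at (east=1, north=-10) relative to G.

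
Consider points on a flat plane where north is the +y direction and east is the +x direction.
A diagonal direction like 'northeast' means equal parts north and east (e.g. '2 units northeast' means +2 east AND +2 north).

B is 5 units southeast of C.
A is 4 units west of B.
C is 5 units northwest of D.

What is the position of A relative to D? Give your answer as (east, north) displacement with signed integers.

Place D at the origin (east=0, north=0).
  C is 5 units northwest of D: delta (east=-5, north=+5); C at (east=-5, north=5).
  B is 5 units southeast of C: delta (east=+5, north=-5); B at (east=0, north=0).
  A is 4 units west of B: delta (east=-4, north=+0); A at (east=-4, north=0).
Therefore A relative to D: (east=-4, north=0).

Answer: A is at (east=-4, north=0) relative to D.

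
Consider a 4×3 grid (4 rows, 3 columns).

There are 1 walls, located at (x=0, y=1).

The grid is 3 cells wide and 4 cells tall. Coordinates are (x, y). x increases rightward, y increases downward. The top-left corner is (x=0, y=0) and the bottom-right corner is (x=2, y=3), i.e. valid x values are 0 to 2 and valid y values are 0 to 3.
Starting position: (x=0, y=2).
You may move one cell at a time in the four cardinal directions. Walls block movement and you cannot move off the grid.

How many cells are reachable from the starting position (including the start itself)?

BFS flood-fill from (x=0, y=2):
  Distance 0: (x=0, y=2)
  Distance 1: (x=1, y=2), (x=0, y=3)
  Distance 2: (x=1, y=1), (x=2, y=2), (x=1, y=3)
  Distance 3: (x=1, y=0), (x=2, y=1), (x=2, y=3)
  Distance 4: (x=0, y=0), (x=2, y=0)
Total reachable: 11 (grid has 11 open cells total)

Answer: Reachable cells: 11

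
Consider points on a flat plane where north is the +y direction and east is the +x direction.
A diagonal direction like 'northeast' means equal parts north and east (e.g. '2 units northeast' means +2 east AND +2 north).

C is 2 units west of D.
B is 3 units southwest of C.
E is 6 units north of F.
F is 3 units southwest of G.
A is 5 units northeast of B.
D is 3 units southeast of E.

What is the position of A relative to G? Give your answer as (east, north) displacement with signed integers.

Answer: A is at (east=0, north=2) relative to G.

Derivation:
Place G at the origin (east=0, north=0).
  F is 3 units southwest of G: delta (east=-3, north=-3); F at (east=-3, north=-3).
  E is 6 units north of F: delta (east=+0, north=+6); E at (east=-3, north=3).
  D is 3 units southeast of E: delta (east=+3, north=-3); D at (east=0, north=0).
  C is 2 units west of D: delta (east=-2, north=+0); C at (east=-2, north=0).
  B is 3 units southwest of C: delta (east=-3, north=-3); B at (east=-5, north=-3).
  A is 5 units northeast of B: delta (east=+5, north=+5); A at (east=0, north=2).
Therefore A relative to G: (east=0, north=2).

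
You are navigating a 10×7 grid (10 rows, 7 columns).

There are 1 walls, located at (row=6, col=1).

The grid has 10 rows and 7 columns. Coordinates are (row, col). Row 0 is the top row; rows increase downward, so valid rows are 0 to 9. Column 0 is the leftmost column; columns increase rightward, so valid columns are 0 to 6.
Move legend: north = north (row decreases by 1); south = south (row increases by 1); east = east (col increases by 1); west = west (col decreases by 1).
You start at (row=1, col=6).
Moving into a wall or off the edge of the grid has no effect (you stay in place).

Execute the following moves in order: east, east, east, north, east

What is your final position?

Start: (row=1, col=6)
  [×3]east (east): blocked, stay at (row=1, col=6)
  north (north): (row=1, col=6) -> (row=0, col=6)
  east (east): blocked, stay at (row=0, col=6)
Final: (row=0, col=6)

Answer: Final position: (row=0, col=6)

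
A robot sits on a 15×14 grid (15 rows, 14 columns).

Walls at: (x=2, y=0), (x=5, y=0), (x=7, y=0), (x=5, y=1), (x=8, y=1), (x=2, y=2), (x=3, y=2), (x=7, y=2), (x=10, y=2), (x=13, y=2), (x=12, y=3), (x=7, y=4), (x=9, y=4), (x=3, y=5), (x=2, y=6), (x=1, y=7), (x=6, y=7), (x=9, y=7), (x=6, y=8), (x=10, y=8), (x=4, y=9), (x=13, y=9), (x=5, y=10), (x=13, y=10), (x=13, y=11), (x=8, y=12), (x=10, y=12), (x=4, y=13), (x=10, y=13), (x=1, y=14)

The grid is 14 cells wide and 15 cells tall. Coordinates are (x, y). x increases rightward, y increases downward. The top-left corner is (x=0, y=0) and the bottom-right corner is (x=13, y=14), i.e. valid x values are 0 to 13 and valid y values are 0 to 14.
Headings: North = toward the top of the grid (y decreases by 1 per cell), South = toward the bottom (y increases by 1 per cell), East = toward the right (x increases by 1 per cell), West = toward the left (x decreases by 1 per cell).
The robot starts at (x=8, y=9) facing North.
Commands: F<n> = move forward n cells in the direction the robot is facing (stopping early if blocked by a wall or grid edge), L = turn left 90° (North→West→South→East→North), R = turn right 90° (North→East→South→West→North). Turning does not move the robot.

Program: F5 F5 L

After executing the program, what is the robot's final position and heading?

Answer: Final position: (x=8, y=2), facing West

Derivation:
Start: (x=8, y=9), facing North
  F5: move forward 5, now at (x=8, y=4)
  F5: move forward 2/5 (blocked), now at (x=8, y=2)
  L: turn left, now facing West
Final: (x=8, y=2), facing West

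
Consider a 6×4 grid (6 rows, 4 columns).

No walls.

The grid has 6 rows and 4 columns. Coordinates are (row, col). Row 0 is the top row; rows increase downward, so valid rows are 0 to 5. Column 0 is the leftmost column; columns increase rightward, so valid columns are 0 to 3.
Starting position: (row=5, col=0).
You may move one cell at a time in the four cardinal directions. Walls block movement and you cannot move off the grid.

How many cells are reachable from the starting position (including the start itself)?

Answer: Reachable cells: 24

Derivation:
BFS flood-fill from (row=5, col=0):
  Distance 0: (row=5, col=0)
  Distance 1: (row=4, col=0), (row=5, col=1)
  Distance 2: (row=3, col=0), (row=4, col=1), (row=5, col=2)
  Distance 3: (row=2, col=0), (row=3, col=1), (row=4, col=2), (row=5, col=3)
  Distance 4: (row=1, col=0), (row=2, col=1), (row=3, col=2), (row=4, col=3)
  Distance 5: (row=0, col=0), (row=1, col=1), (row=2, col=2), (row=3, col=3)
  Distance 6: (row=0, col=1), (row=1, col=2), (row=2, col=3)
  Distance 7: (row=0, col=2), (row=1, col=3)
  Distance 8: (row=0, col=3)
Total reachable: 24 (grid has 24 open cells total)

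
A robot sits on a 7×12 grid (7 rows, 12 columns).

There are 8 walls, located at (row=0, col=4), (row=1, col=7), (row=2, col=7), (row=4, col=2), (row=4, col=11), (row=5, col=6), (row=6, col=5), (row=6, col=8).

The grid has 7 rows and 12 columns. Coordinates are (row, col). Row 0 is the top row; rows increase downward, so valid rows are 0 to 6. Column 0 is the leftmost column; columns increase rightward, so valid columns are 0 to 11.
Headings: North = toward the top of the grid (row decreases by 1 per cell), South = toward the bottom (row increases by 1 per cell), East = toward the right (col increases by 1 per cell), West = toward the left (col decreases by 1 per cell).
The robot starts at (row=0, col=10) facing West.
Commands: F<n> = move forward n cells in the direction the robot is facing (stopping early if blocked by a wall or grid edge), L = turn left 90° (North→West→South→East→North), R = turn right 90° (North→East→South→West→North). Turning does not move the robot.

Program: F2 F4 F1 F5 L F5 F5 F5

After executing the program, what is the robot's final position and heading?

Answer: Final position: (row=5, col=5), facing South

Derivation:
Start: (row=0, col=10), facing West
  F2: move forward 2, now at (row=0, col=8)
  F4: move forward 3/4 (blocked), now at (row=0, col=5)
  F1: move forward 0/1 (blocked), now at (row=0, col=5)
  F5: move forward 0/5 (blocked), now at (row=0, col=5)
  L: turn left, now facing South
  F5: move forward 5, now at (row=5, col=5)
  F5: move forward 0/5 (blocked), now at (row=5, col=5)
  F5: move forward 0/5 (blocked), now at (row=5, col=5)
Final: (row=5, col=5), facing South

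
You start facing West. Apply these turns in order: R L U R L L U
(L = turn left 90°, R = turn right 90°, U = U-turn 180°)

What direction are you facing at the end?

Answer: Final heading: South

Derivation:
Start: West
  R (right (90° clockwise)) -> North
  L (left (90° counter-clockwise)) -> West
  U (U-turn (180°)) -> East
  R (right (90° clockwise)) -> South
  L (left (90° counter-clockwise)) -> East
  L (left (90° counter-clockwise)) -> North
  U (U-turn (180°)) -> South
Final: South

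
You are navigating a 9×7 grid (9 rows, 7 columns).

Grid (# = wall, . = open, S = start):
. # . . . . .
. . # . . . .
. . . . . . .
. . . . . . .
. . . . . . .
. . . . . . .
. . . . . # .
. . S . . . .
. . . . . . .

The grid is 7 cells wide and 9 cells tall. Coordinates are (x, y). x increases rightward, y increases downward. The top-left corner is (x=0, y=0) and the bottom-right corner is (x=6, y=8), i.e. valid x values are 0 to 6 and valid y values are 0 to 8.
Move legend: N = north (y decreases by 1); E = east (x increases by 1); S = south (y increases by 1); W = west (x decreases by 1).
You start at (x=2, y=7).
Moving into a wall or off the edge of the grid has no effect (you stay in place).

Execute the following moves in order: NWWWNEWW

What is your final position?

Answer: Final position: (x=0, y=5)

Derivation:
Start: (x=2, y=7)
  N (north): (x=2, y=7) -> (x=2, y=6)
  W (west): (x=2, y=6) -> (x=1, y=6)
  W (west): (x=1, y=6) -> (x=0, y=6)
  W (west): blocked, stay at (x=0, y=6)
  N (north): (x=0, y=6) -> (x=0, y=5)
  E (east): (x=0, y=5) -> (x=1, y=5)
  W (west): (x=1, y=5) -> (x=0, y=5)
  W (west): blocked, stay at (x=0, y=5)
Final: (x=0, y=5)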